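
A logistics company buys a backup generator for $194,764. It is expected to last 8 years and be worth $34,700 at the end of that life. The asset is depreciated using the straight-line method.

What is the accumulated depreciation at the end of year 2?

$40,016

Depreciable base = $194,764 − $34,700 = $160,064.
Annual expense = $160,064 / 8 = $20,008.
End of year 1: book value $174,756.
End of year 2: book value $154,748.
Accumulated through year 2 = $194,764 − $154,748 = $40,016.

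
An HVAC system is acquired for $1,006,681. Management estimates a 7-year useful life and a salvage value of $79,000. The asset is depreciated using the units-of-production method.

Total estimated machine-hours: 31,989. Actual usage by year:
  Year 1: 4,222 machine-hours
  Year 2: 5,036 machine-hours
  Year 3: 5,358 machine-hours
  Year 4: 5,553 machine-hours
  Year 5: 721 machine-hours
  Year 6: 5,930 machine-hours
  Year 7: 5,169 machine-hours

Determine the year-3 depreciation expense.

$155,382

Depreciable base = $1,006,681 − $79,000 = $927,681.
Rate = $927,681 / 31,989 machine-hours = $29 per machine-hour.
Year 1: 4,222 × $29 = $122,438. Book value $884,243.
Year 2: 5,036 × $29 = $146,044. Book value $738,199.
Year 3: 5,358 × $29 = $155,382. Book value $582,817.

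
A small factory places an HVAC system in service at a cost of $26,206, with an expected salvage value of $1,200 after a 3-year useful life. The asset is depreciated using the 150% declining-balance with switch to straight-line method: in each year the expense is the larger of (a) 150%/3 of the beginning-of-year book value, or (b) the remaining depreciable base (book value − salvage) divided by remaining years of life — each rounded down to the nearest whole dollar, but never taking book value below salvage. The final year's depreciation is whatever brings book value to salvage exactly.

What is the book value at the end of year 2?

Depreciable base = $26,206 − $1,200 = $25,006.
Year 1: DB = ⌊$26,206 × 150%/3⌋ = $13,103; SL = ⌊$25,006/3⌋ = $8,335 → take DB $13,103. Book value $13,103.
Year 2: DB = ⌊$13,103 × 150%/3⌋ = $6,551; SL = ⌊$11,903/2⌋ = $5,951 → take DB $6,551. Book value $6,552.

$6,552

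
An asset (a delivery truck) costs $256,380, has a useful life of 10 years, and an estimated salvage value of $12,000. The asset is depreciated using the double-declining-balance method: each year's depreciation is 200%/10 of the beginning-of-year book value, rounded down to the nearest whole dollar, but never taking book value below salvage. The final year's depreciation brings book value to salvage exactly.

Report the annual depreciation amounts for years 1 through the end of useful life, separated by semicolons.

Depreciable base = $256,380 − $12,000 = $244,380.
Year 1: ⌊$256,380 × 200%/10⌋ = $51,276. Book value $205,104.
Year 2: ⌊$205,104 × 200%/10⌋ = $41,020. Book value $164,084.
Year 3: ⌊$164,084 × 200%/10⌋ = $32,816. Book value $131,268.
Year 4: ⌊$131,268 × 200%/10⌋ = $26,253. Book value $105,015.
Year 5: ⌊$105,015 × 200%/10⌋ = $21,003. Book value $84,012.
Year 6: ⌊$84,012 × 200%/10⌋ = $16,802. Book value $67,210.
Year 7: ⌊$67,210 × 200%/10⌋ = $13,442. Book value $53,768.
Year 8: ⌊$53,768 × 200%/10⌋ = $10,753. Book value $43,015.
Year 9: ⌊$43,015 × 200%/10⌋ = $8,603. Book value $34,412.
Year 10 (final): $34,412 − $12,000 = $22,412. Book value $12,000.

$51,276; $41,020; $32,816; $26,253; $21,003; $16,802; $13,442; $10,753; $8,603; $22,412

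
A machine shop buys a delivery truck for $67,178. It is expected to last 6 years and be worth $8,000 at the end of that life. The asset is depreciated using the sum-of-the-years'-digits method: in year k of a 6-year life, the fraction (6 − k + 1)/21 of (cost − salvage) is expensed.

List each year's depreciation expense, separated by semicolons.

Depreciable base = $67,178 − $8,000 = $59,178.
Sum of the years' digits = 6+5+4+3+2+1 = 21.
Year 1: $59,178 × 6/21 = $16,908. Book value $50,270.
Year 2: $59,178 × 5/21 = $14,090. Book value $36,180.
Year 3: $59,178 × 4/21 = $11,272. Book value $24,908.
Year 4: $59,178 × 3/21 = $8,454. Book value $16,454.
Year 5: $59,178 × 2/21 = $5,636. Book value $10,818.
Year 6: $59,178 × 1/21 = $2,818. Book value $8,000.

$16,908; $14,090; $11,272; $8,454; $5,636; $2,818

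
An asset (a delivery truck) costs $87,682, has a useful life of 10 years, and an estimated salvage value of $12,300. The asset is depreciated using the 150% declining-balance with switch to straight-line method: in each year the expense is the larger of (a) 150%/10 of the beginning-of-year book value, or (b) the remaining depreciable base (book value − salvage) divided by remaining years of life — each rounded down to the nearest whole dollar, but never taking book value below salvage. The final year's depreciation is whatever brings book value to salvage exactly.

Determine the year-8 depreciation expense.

Depreciable base = $87,682 − $12,300 = $75,382.
Year 1: DB = ⌊$87,682 × 150%/10⌋ = $13,152; SL = ⌊$75,382/10⌋ = $7,538 → take DB $13,152. Book value $74,530.
Year 2: DB = ⌊$74,530 × 150%/10⌋ = $11,179; SL = ⌊$62,230/9⌋ = $6,914 → take DB $11,179. Book value $63,351.
Year 3: DB = ⌊$63,351 × 150%/10⌋ = $9,502; SL = ⌊$51,051/8⌋ = $6,381 → take DB $9,502. Book value $53,849.
Year 4: DB = ⌊$53,849 × 150%/10⌋ = $8,077; SL = ⌊$41,549/7⌋ = $5,935 → take DB $8,077. Book value $45,772.
Year 5: DB = ⌊$45,772 × 150%/10⌋ = $6,865; SL = ⌊$33,472/6⌋ = $5,578 → take DB $6,865. Book value $38,907.
Year 6: DB = ⌊$38,907 × 150%/10⌋ = $5,836; SL = ⌊$26,607/5⌋ = $5,321 → take DB $5,836. Book value $33,071.
Year 7: DB = ⌊$33,071 × 150%/10⌋ = $4,960; SL = ⌊$20,771/4⌋ = $5,192 → take SL $5,192. Book value $27,879.
Year 8: DB = ⌊$27,879 × 150%/10⌋ = $4,181; SL = ⌊$15,579/3⌋ = $5,193 → take SL $5,193. Book value $22,686.

$5,193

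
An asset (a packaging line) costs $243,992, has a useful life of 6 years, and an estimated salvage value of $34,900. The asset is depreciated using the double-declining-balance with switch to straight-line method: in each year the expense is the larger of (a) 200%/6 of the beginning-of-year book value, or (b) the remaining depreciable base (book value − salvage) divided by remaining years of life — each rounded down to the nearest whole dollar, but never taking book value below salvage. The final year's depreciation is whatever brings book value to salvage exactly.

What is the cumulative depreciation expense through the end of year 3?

$171,697

Depreciable base = $243,992 − $34,900 = $209,092.
Year 1: DB = ⌊$243,992 × 200%/6⌋ = $81,330; SL = ⌊$209,092/6⌋ = $34,848 → take DB $81,330. Book value $162,662.
Year 2: DB = ⌊$162,662 × 200%/6⌋ = $54,220; SL = ⌊$127,762/5⌋ = $25,552 → take DB $54,220. Book value $108,442.
Year 3: DB = ⌊$108,442 × 200%/6⌋ = $36,147; SL = ⌊$73,542/4⌋ = $18,385 → take DB $36,147. Book value $72,295.
Accumulated through year 3 = $243,992 − $72,295 = $171,697.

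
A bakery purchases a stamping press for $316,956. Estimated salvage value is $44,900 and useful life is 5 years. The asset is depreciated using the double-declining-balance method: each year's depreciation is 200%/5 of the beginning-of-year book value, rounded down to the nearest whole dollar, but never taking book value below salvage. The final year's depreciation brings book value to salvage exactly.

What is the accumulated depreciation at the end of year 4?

$272,056

Depreciable base = $316,956 − $44,900 = $272,056.
Year 1: ⌊$316,956 × 200%/5⌋ = $126,782. Book value $190,174.
Year 2: ⌊$190,174 × 200%/5⌋ = $76,069. Book value $114,105.
Year 3: ⌊$114,105 × 200%/5⌋ = $45,642. Book value $68,463.
Year 4: ⌊$68,463 × 200%/5⌋ = $27,385, capped at $23,563. Book value $44,900.
Accumulated through year 4 = $316,956 − $44,900 = $272,056.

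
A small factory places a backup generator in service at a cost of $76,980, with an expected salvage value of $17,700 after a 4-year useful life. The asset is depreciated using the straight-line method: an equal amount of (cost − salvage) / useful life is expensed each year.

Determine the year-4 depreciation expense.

$14,820

Depreciable base = $76,980 − $17,700 = $59,280.
Annual expense = $59,280 / 4 = $14,820.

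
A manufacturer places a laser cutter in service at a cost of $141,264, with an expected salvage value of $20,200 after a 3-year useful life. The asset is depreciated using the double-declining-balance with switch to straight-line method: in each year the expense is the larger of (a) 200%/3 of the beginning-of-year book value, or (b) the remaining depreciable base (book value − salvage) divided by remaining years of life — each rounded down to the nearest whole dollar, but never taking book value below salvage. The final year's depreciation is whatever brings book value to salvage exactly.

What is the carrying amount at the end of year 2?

$20,200

Depreciable base = $141,264 − $20,200 = $121,064.
Year 1: DB = ⌊$141,264 × 200%/3⌋ = $94,176; SL = ⌊$121,064/3⌋ = $40,354 → take DB $94,176. Book value $47,088.
Year 2: DB = ⌊$47,088 × 200%/3⌋ = $31,392; SL = ⌊$26,888/2⌋ = $13,444 → take DB $31,392, capped at $26,888. Book value $20,200.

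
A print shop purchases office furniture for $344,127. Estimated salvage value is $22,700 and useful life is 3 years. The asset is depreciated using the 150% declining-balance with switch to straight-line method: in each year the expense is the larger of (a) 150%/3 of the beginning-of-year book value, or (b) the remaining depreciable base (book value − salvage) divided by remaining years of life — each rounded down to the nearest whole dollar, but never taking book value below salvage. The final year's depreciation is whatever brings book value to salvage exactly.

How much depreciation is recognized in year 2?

$86,032

Depreciable base = $344,127 − $22,700 = $321,427.
Year 1: DB = ⌊$344,127 × 150%/3⌋ = $172,063; SL = ⌊$321,427/3⌋ = $107,142 → take DB $172,063. Book value $172,064.
Year 2: DB = ⌊$172,064 × 150%/3⌋ = $86,032; SL = ⌊$149,364/2⌋ = $74,682 → take DB $86,032. Book value $86,032.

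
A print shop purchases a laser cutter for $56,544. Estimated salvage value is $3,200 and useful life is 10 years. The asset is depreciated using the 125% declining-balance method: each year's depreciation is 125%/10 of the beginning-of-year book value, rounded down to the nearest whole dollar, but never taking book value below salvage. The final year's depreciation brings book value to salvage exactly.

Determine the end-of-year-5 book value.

$29,003

Depreciable base = $56,544 − $3,200 = $53,344.
Year 1: ⌊$56,544 × 125%/10⌋ = $7,068. Book value $49,476.
Year 2: ⌊$49,476 × 125%/10⌋ = $6,184. Book value $43,292.
Year 3: ⌊$43,292 × 125%/10⌋ = $5,411. Book value $37,881.
Year 4: ⌊$37,881 × 125%/10⌋ = $4,735. Book value $33,146.
Year 5: ⌊$33,146 × 125%/10⌋ = $4,143. Book value $29,003.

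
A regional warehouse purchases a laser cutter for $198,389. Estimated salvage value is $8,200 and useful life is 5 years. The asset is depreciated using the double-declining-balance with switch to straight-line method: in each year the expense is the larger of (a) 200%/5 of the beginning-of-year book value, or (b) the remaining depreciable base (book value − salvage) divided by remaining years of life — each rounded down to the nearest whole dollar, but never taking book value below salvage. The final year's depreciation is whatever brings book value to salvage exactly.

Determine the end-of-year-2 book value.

$71,421

Depreciable base = $198,389 − $8,200 = $190,189.
Year 1: DB = ⌊$198,389 × 200%/5⌋ = $79,355; SL = ⌊$190,189/5⌋ = $38,037 → take DB $79,355. Book value $119,034.
Year 2: DB = ⌊$119,034 × 200%/5⌋ = $47,613; SL = ⌊$110,834/4⌋ = $27,708 → take DB $47,613. Book value $71,421.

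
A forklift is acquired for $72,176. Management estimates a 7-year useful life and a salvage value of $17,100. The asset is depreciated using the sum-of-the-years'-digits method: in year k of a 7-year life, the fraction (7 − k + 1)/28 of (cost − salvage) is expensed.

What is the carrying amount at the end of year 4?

Depreciable base = $72,176 − $17,100 = $55,076.
Sum of the years' digits = 7+6+5+4+3+2+1 = 28.
Year 1: $55,076 × 7/28 = $13,769. Book value $58,407.
Year 2: $55,076 × 6/28 = $11,802. Book value $46,605.
Year 3: $55,076 × 5/28 = $9,835. Book value $36,770.
Year 4: $55,076 × 4/28 = $7,868. Book value $28,902.

$28,902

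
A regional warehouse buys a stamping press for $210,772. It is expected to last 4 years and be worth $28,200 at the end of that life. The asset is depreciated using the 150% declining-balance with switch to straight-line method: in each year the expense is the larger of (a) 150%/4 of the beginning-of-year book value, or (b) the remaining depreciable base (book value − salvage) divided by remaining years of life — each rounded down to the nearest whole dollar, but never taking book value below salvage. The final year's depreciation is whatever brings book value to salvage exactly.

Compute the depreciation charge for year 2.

$49,399

Depreciable base = $210,772 − $28,200 = $182,572.
Year 1: DB = ⌊$210,772 × 150%/4⌋ = $79,039; SL = ⌊$182,572/4⌋ = $45,643 → take DB $79,039. Book value $131,733.
Year 2: DB = ⌊$131,733 × 150%/4⌋ = $49,399; SL = ⌊$103,533/3⌋ = $34,511 → take DB $49,399. Book value $82,334.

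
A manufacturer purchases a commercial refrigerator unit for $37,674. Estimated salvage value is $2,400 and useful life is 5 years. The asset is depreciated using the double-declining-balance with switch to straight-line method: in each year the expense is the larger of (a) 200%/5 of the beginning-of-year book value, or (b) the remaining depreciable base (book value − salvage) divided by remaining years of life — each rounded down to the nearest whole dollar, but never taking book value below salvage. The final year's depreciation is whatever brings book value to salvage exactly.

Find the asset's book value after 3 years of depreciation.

$8,138

Depreciable base = $37,674 − $2,400 = $35,274.
Year 1: DB = ⌊$37,674 × 200%/5⌋ = $15,069; SL = ⌊$35,274/5⌋ = $7,054 → take DB $15,069. Book value $22,605.
Year 2: DB = ⌊$22,605 × 200%/5⌋ = $9,042; SL = ⌊$20,205/4⌋ = $5,051 → take DB $9,042. Book value $13,563.
Year 3: DB = ⌊$13,563 × 200%/5⌋ = $5,425; SL = ⌊$11,163/3⌋ = $3,721 → take DB $5,425. Book value $8,138.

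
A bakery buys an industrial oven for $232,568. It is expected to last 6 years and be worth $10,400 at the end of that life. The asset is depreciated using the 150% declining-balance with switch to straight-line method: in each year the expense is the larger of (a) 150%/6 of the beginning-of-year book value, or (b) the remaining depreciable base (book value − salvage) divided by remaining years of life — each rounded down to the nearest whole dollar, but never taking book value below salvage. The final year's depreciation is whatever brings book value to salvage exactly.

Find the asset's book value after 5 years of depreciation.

Depreciable base = $232,568 − $10,400 = $222,168.
Year 1: DB = ⌊$232,568 × 150%/6⌋ = $58,142; SL = ⌊$222,168/6⌋ = $37,028 → take DB $58,142. Book value $174,426.
Year 2: DB = ⌊$174,426 × 150%/6⌋ = $43,606; SL = ⌊$164,026/5⌋ = $32,805 → take DB $43,606. Book value $130,820.
Year 3: DB = ⌊$130,820 × 150%/6⌋ = $32,705; SL = ⌊$120,420/4⌋ = $30,105 → take DB $32,705. Book value $98,115.
Year 4: DB = ⌊$98,115 × 150%/6⌋ = $24,528; SL = ⌊$87,715/3⌋ = $29,238 → take SL $29,238. Book value $68,877.
Year 5: DB = ⌊$68,877 × 150%/6⌋ = $17,219; SL = ⌊$58,477/2⌋ = $29,238 → take SL $29,238. Book value $39,639.

$39,639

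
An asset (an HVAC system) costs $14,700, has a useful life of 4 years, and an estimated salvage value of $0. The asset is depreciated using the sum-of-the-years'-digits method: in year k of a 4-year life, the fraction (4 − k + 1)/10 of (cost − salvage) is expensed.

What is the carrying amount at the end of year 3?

Depreciable base = $14,700 − $0 = $14,700.
Sum of the years' digits = 4+3+2+1 = 10.
Year 1: $14,700 × 4/10 = $5,880. Book value $8,820.
Year 2: $14,700 × 3/10 = $4,410. Book value $4,410.
Year 3: $14,700 × 2/10 = $2,940. Book value $1,470.

$1,470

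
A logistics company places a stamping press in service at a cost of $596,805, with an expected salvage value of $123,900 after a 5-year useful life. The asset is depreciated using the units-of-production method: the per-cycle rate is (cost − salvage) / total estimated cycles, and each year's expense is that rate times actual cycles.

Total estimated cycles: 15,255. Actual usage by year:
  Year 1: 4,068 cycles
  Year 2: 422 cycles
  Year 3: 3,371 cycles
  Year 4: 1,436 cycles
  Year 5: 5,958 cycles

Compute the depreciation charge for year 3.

Depreciable base = $596,805 − $123,900 = $472,905.
Rate = $472,905 / 15,255 cycles = $31 per cycle.
Year 1: 4,068 × $31 = $126,108. Book value $470,697.
Year 2: 422 × $31 = $13,082. Book value $457,615.
Year 3: 3,371 × $31 = $104,501. Book value $353,114.

$104,501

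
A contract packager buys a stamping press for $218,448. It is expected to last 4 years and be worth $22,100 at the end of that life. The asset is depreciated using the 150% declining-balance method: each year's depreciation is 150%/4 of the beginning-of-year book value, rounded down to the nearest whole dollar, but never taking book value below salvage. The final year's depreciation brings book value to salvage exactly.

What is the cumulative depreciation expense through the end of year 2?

$133,116

Depreciable base = $218,448 − $22,100 = $196,348.
Year 1: ⌊$218,448 × 150%/4⌋ = $81,918. Book value $136,530.
Year 2: ⌊$136,530 × 150%/4⌋ = $51,198. Book value $85,332.
Accumulated through year 2 = $218,448 − $85,332 = $133,116.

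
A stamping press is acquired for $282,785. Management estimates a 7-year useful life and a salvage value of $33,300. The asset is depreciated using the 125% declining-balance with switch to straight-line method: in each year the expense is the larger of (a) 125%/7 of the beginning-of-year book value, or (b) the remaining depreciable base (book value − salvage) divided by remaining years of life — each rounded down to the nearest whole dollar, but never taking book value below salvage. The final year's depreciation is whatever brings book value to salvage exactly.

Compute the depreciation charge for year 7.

$30,859

Depreciable base = $282,785 − $33,300 = $249,485.
Year 1: DB = ⌊$282,785 × 125%/7⌋ = $50,497; SL = ⌊$249,485/7⌋ = $35,640 → take DB $50,497. Book value $232,288.
Year 2: DB = ⌊$232,288 × 125%/7⌋ = $41,480; SL = ⌊$198,988/6⌋ = $33,164 → take DB $41,480. Book value $190,808.
Year 3: DB = ⌊$190,808 × 125%/7⌋ = $34,072; SL = ⌊$157,508/5⌋ = $31,501 → take DB $34,072. Book value $156,736.
Year 4: DB = ⌊$156,736 × 125%/7⌋ = $27,988; SL = ⌊$123,436/4⌋ = $30,859 → take SL $30,859. Book value $125,877.
Year 5: DB = ⌊$125,877 × 125%/7⌋ = $22,478; SL = ⌊$92,577/3⌋ = $30,859 → take SL $30,859. Book value $95,018.
Year 6: DB = ⌊$95,018 × 125%/7⌋ = $16,967; SL = ⌊$61,718/2⌋ = $30,859 → take SL $30,859. Book value $64,159.
Year 7 (final): $64,159 − $33,300 = $30,859. Book value $33,300.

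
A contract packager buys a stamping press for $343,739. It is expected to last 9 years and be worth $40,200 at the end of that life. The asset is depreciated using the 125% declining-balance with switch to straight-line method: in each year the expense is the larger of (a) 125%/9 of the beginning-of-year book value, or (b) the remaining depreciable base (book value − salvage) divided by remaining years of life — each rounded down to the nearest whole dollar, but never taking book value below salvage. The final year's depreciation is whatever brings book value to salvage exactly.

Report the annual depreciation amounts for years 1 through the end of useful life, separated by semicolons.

$47,741; $41,110; $35,401; $30,484; $29,760; $29,760; $29,761; $29,761; $29,761

Depreciable base = $343,739 − $40,200 = $303,539.
Year 1: DB = ⌊$343,739 × 125%/9⌋ = $47,741; SL = ⌊$303,539/9⌋ = $33,726 → take DB $47,741. Book value $295,998.
Year 2: DB = ⌊$295,998 × 125%/9⌋ = $41,110; SL = ⌊$255,798/8⌋ = $31,974 → take DB $41,110. Book value $254,888.
Year 3: DB = ⌊$254,888 × 125%/9⌋ = $35,401; SL = ⌊$214,688/7⌋ = $30,669 → take DB $35,401. Book value $219,487.
Year 4: DB = ⌊$219,487 × 125%/9⌋ = $30,484; SL = ⌊$179,287/6⌋ = $29,881 → take DB $30,484. Book value $189,003.
Year 5: DB = ⌊$189,003 × 125%/9⌋ = $26,250; SL = ⌊$148,803/5⌋ = $29,760 → take SL $29,760. Book value $159,243.
Year 6: DB = ⌊$159,243 × 125%/9⌋ = $22,117; SL = ⌊$119,043/4⌋ = $29,760 → take SL $29,760. Book value $129,483.
Year 7: DB = ⌊$129,483 × 125%/9⌋ = $17,983; SL = ⌊$89,283/3⌋ = $29,761 → take SL $29,761. Book value $99,722.
Year 8: DB = ⌊$99,722 × 125%/9⌋ = $13,850; SL = ⌊$59,522/2⌋ = $29,761 → take SL $29,761. Book value $69,961.
Year 9 (final): $69,961 − $40,200 = $29,761. Book value $40,200.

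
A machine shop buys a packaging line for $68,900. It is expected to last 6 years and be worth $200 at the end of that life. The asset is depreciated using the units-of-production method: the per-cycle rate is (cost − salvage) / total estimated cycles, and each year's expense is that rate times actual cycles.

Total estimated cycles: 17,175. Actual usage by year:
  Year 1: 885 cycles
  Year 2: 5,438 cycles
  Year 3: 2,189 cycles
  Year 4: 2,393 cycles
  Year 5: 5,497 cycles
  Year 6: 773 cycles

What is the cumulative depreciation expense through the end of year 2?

$25,292

Depreciable base = $68,900 − $200 = $68,700.
Rate = $68,700 / 17,175 cycles = $4 per cycle.
Year 1: 885 × $4 = $3,540. Book value $65,360.
Year 2: 5,438 × $4 = $21,752. Book value $43,608.
Accumulated through year 2 = $68,900 − $43,608 = $25,292.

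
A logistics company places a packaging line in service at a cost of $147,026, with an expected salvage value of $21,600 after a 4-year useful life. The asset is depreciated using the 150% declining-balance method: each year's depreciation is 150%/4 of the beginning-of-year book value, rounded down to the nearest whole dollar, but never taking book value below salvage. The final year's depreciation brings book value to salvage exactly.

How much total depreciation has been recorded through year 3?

$111,130

Depreciable base = $147,026 − $21,600 = $125,426.
Year 1: ⌊$147,026 × 150%/4⌋ = $55,134. Book value $91,892.
Year 2: ⌊$91,892 × 150%/4⌋ = $34,459. Book value $57,433.
Year 3: ⌊$57,433 × 150%/4⌋ = $21,537. Book value $35,896.
Accumulated through year 3 = $147,026 − $35,896 = $111,130.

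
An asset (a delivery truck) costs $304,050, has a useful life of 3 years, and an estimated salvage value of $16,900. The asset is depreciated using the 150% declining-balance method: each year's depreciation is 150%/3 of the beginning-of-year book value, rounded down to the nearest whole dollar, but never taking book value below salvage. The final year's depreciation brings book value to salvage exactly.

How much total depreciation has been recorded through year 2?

$228,037

Depreciable base = $304,050 − $16,900 = $287,150.
Year 1: ⌊$304,050 × 150%/3⌋ = $152,025. Book value $152,025.
Year 2: ⌊$152,025 × 150%/3⌋ = $76,012. Book value $76,013.
Accumulated through year 2 = $304,050 − $76,013 = $228,037.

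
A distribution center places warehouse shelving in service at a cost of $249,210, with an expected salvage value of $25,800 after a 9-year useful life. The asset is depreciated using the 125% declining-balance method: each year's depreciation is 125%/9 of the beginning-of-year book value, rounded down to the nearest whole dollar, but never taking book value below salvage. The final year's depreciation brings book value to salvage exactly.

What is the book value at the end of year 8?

Depreciable base = $249,210 − $25,800 = $223,410.
Year 1: ⌊$249,210 × 125%/9⌋ = $34,612. Book value $214,598.
Year 2: ⌊$214,598 × 125%/9⌋ = $29,805. Book value $184,793.
Year 3: ⌊$184,793 × 125%/9⌋ = $25,665. Book value $159,128.
Year 4: ⌊$159,128 × 125%/9⌋ = $22,101. Book value $137,027.
Year 5: ⌊$137,027 × 125%/9⌋ = $19,031. Book value $117,996.
Year 6: ⌊$117,996 × 125%/9⌋ = $16,388. Book value $101,608.
Year 7: ⌊$101,608 × 125%/9⌋ = $14,112. Book value $87,496.
Year 8: ⌊$87,496 × 125%/9⌋ = $12,152. Book value $75,344.

$75,344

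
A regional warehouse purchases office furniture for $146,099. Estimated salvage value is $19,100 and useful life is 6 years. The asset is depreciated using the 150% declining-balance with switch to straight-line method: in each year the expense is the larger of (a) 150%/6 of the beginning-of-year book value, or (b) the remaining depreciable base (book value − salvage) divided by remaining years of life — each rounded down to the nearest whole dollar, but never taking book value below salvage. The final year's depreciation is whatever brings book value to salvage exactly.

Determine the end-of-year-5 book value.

$32,664

Depreciable base = $146,099 − $19,100 = $126,999.
Year 1: DB = ⌊$146,099 × 150%/6⌋ = $36,524; SL = ⌊$126,999/6⌋ = $21,166 → take DB $36,524. Book value $109,575.
Year 2: DB = ⌊$109,575 × 150%/6⌋ = $27,393; SL = ⌊$90,475/5⌋ = $18,095 → take DB $27,393. Book value $82,182.
Year 3: DB = ⌊$82,182 × 150%/6⌋ = $20,545; SL = ⌊$63,082/4⌋ = $15,770 → take DB $20,545. Book value $61,637.
Year 4: DB = ⌊$61,637 × 150%/6⌋ = $15,409; SL = ⌊$42,537/3⌋ = $14,179 → take DB $15,409. Book value $46,228.
Year 5: DB = ⌊$46,228 × 150%/6⌋ = $11,557; SL = ⌊$27,128/2⌋ = $13,564 → take SL $13,564. Book value $32,664.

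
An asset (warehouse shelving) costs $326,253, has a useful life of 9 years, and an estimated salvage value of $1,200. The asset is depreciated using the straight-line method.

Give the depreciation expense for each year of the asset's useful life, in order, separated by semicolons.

Depreciable base = $326,253 − $1,200 = $325,053.
Annual expense = $325,053 / 9 = $36,117.
End of year 1: book value $290,136.
End of year 2: book value $254,019.
End of year 3: book value $217,902.
End of year 4: book value $181,785.
End of year 5: book value $145,668.
End of year 6: book value $109,551.
End of year 7: book value $73,434.
End of year 8: book value $37,317.
End of year 9: book value $1,200.

$36,117; $36,117; $36,117; $36,117; $36,117; $36,117; $36,117; $36,117; $36,117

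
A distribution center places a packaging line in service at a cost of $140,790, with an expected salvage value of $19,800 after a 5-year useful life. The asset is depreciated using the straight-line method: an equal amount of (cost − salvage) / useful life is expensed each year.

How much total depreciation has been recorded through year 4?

Depreciable base = $140,790 − $19,800 = $120,990.
Annual expense = $120,990 / 5 = $24,198.
End of year 1: book value $116,592.
End of year 2: book value $92,394.
End of year 3: book value $68,196.
End of year 4: book value $43,998.
Accumulated through year 4 = $140,790 − $43,998 = $96,792.

$96,792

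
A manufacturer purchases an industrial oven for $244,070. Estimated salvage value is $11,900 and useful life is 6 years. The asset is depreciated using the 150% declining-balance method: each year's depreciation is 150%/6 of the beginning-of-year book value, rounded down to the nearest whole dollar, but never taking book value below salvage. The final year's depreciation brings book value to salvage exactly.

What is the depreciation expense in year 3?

Depreciable base = $244,070 − $11,900 = $232,170.
Year 1: ⌊$244,070 × 150%/6⌋ = $61,017. Book value $183,053.
Year 2: ⌊$183,053 × 150%/6⌋ = $45,763. Book value $137,290.
Year 3: ⌊$137,290 × 150%/6⌋ = $34,322. Book value $102,968.

$34,322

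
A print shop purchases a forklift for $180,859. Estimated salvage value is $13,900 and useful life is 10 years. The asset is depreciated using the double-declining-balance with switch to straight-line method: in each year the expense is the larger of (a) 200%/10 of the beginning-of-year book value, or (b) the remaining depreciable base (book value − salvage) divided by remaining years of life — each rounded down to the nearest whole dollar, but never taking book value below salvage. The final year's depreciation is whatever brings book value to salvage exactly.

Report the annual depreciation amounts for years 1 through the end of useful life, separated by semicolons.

Depreciable base = $180,859 − $13,900 = $166,959.
Year 1: DB = ⌊$180,859 × 200%/10⌋ = $36,171; SL = ⌊$166,959/10⌋ = $16,695 → take DB $36,171. Book value $144,688.
Year 2: DB = ⌊$144,688 × 200%/10⌋ = $28,937; SL = ⌊$130,788/9⌋ = $14,532 → take DB $28,937. Book value $115,751.
Year 3: DB = ⌊$115,751 × 200%/10⌋ = $23,150; SL = ⌊$101,851/8⌋ = $12,731 → take DB $23,150. Book value $92,601.
Year 4: DB = ⌊$92,601 × 200%/10⌋ = $18,520; SL = ⌊$78,701/7⌋ = $11,243 → take DB $18,520. Book value $74,081.
Year 5: DB = ⌊$74,081 × 200%/10⌋ = $14,816; SL = ⌊$60,181/6⌋ = $10,030 → take DB $14,816. Book value $59,265.
Year 6: DB = ⌊$59,265 × 200%/10⌋ = $11,853; SL = ⌊$45,365/5⌋ = $9,073 → take DB $11,853. Book value $47,412.
Year 7: DB = ⌊$47,412 × 200%/10⌋ = $9,482; SL = ⌊$33,512/4⌋ = $8,378 → take DB $9,482. Book value $37,930.
Year 8: DB = ⌊$37,930 × 200%/10⌋ = $7,586; SL = ⌊$24,030/3⌋ = $8,010 → take SL $8,010. Book value $29,920.
Year 9: DB = ⌊$29,920 × 200%/10⌋ = $5,984; SL = ⌊$16,020/2⌋ = $8,010 → take SL $8,010. Book value $21,910.
Year 10 (final): $21,910 − $13,900 = $8,010. Book value $13,900.

$36,171; $28,937; $23,150; $18,520; $14,816; $11,853; $9,482; $8,010; $8,010; $8,010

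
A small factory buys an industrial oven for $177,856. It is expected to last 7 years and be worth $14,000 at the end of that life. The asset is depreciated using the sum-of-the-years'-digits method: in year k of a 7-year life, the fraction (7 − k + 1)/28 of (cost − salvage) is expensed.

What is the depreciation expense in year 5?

Depreciable base = $177,856 − $14,000 = $163,856.
Sum of the years' digits = 7+6+5+4+3+2+1 = 28.
Year 1: $163,856 × 7/28 = $40,964. Book value $136,892.
Year 2: $163,856 × 6/28 = $35,112. Book value $101,780.
Year 3: $163,856 × 5/28 = $29,260. Book value $72,520.
Year 4: $163,856 × 4/28 = $23,408. Book value $49,112.
Year 5: $163,856 × 3/28 = $17,556. Book value $31,556.

$17,556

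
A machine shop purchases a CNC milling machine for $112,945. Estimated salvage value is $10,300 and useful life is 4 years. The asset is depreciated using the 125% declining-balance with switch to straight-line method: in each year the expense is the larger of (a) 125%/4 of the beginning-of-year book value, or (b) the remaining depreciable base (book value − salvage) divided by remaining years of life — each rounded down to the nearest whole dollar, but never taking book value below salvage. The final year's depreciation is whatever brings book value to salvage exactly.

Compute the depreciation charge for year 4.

$21,543

Depreciable base = $112,945 − $10,300 = $102,645.
Year 1: DB = ⌊$112,945 × 125%/4⌋ = $35,295; SL = ⌊$102,645/4⌋ = $25,661 → take DB $35,295. Book value $77,650.
Year 2: DB = ⌊$77,650 × 125%/4⌋ = $24,265; SL = ⌊$67,350/3⌋ = $22,450 → take DB $24,265. Book value $53,385.
Year 3: DB = ⌊$53,385 × 125%/4⌋ = $16,682; SL = ⌊$43,085/2⌋ = $21,542 → take SL $21,542. Book value $31,843.
Year 4 (final): $31,843 − $10,300 = $21,543. Book value $10,300.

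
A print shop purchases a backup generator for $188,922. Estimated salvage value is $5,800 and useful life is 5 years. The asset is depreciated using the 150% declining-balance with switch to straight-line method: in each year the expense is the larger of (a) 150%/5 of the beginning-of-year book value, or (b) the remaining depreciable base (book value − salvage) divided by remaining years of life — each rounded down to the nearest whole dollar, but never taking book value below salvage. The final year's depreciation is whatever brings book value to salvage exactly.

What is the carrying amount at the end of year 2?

Depreciable base = $188,922 − $5,800 = $183,122.
Year 1: DB = ⌊$188,922 × 150%/5⌋ = $56,676; SL = ⌊$183,122/5⌋ = $36,624 → take DB $56,676. Book value $132,246.
Year 2: DB = ⌊$132,246 × 150%/5⌋ = $39,673; SL = ⌊$126,446/4⌋ = $31,611 → take DB $39,673. Book value $92,573.

$92,573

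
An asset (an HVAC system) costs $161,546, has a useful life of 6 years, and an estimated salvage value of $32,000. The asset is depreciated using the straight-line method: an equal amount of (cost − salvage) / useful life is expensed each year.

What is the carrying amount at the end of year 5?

$53,591

Depreciable base = $161,546 − $32,000 = $129,546.
Annual expense = $129,546 / 6 = $21,591.
End of year 1: book value $139,955.
End of year 2: book value $118,364.
End of year 3: book value $96,773.
End of year 4: book value $75,182.
End of year 5: book value $53,591.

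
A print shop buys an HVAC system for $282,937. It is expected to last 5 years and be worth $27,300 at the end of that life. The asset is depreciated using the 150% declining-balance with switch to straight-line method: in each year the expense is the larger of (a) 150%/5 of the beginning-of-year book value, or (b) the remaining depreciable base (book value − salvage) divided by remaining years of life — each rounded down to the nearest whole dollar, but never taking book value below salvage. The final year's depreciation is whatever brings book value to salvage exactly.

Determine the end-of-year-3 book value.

Depreciable base = $282,937 − $27,300 = $255,637.
Year 1: DB = ⌊$282,937 × 150%/5⌋ = $84,881; SL = ⌊$255,637/5⌋ = $51,127 → take DB $84,881. Book value $198,056.
Year 2: DB = ⌊$198,056 × 150%/5⌋ = $59,416; SL = ⌊$170,756/4⌋ = $42,689 → take DB $59,416. Book value $138,640.
Year 3: DB = ⌊$138,640 × 150%/5⌋ = $41,592; SL = ⌊$111,340/3⌋ = $37,113 → take DB $41,592. Book value $97,048.

$97,048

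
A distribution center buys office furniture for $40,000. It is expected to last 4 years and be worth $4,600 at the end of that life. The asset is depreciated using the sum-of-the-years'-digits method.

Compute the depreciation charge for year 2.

Depreciable base = $40,000 − $4,600 = $35,400.
Sum of the years' digits = 4+3+2+1 = 10.
Year 1: $35,400 × 4/10 = $14,160. Book value $25,840.
Year 2: $35,400 × 3/10 = $10,620. Book value $15,220.

$10,620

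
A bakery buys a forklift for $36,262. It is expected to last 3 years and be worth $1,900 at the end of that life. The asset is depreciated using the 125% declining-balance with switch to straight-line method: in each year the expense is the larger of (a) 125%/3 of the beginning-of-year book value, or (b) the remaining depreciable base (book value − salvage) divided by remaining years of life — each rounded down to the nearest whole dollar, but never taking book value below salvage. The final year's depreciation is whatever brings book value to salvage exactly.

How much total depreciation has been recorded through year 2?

Depreciable base = $36,262 − $1,900 = $34,362.
Year 1: DB = ⌊$36,262 × 125%/3⌋ = $15,109; SL = ⌊$34,362/3⌋ = $11,454 → take DB $15,109. Book value $21,153.
Year 2: DB = ⌊$21,153 × 125%/3⌋ = $8,813; SL = ⌊$19,253/2⌋ = $9,626 → take SL $9,626. Book value $11,527.
Accumulated through year 2 = $36,262 − $11,527 = $24,735.

$24,735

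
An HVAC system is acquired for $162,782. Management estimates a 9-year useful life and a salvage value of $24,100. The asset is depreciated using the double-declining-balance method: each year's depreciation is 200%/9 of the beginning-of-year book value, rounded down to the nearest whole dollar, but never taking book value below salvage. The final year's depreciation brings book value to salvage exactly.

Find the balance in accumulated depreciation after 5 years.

Depreciable base = $162,782 − $24,100 = $138,682.
Year 1: ⌊$162,782 × 200%/9⌋ = $36,173. Book value $126,609.
Year 2: ⌊$126,609 × 200%/9⌋ = $28,135. Book value $98,474.
Year 3: ⌊$98,474 × 200%/9⌋ = $21,883. Book value $76,591.
Year 4: ⌊$76,591 × 200%/9⌋ = $17,020. Book value $59,571.
Year 5: ⌊$59,571 × 200%/9⌋ = $13,238. Book value $46,333.
Accumulated through year 5 = $162,782 − $46,333 = $116,449.

$116,449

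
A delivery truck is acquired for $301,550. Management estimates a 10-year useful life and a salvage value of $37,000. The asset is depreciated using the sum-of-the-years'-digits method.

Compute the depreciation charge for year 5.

Depreciable base = $301,550 − $37,000 = $264,550.
Sum of the years' digits = 10+9+8+7+6+5+4+3+2+1 = 55.
Year 1: $264,550 × 10/55 = $48,100. Book value $253,450.
Year 2: $264,550 × 9/55 = $43,290. Book value $210,160.
Year 3: $264,550 × 8/55 = $38,480. Book value $171,680.
Year 4: $264,550 × 7/55 = $33,670. Book value $138,010.
Year 5: $264,550 × 6/55 = $28,860. Book value $109,150.

$28,860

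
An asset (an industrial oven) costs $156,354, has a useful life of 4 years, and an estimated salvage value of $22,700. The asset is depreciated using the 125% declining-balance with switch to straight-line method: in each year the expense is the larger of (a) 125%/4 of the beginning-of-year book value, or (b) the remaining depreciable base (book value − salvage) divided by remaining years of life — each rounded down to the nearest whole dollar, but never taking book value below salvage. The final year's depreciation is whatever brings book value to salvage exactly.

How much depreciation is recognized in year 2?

$33,591

Depreciable base = $156,354 − $22,700 = $133,654.
Year 1: DB = ⌊$156,354 × 125%/4⌋ = $48,860; SL = ⌊$133,654/4⌋ = $33,413 → take DB $48,860. Book value $107,494.
Year 2: DB = ⌊$107,494 × 125%/4⌋ = $33,591; SL = ⌊$84,794/3⌋ = $28,264 → take DB $33,591. Book value $73,903.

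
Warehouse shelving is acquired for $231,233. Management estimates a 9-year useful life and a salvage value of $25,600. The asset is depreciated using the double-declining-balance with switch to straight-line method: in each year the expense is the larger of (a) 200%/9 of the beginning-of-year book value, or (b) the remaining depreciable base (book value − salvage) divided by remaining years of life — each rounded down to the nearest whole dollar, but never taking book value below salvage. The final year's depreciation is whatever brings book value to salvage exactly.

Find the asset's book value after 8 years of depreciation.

$30,968

Depreciable base = $231,233 − $25,600 = $205,633.
Year 1: DB = ⌊$231,233 × 200%/9⌋ = $51,385; SL = ⌊$205,633/9⌋ = $22,848 → take DB $51,385. Book value $179,848.
Year 2: DB = ⌊$179,848 × 200%/9⌋ = $39,966; SL = ⌊$154,248/8⌋ = $19,281 → take DB $39,966. Book value $139,882.
Year 3: DB = ⌊$139,882 × 200%/9⌋ = $31,084; SL = ⌊$114,282/7⌋ = $16,326 → take DB $31,084. Book value $108,798.
Year 4: DB = ⌊$108,798 × 200%/9⌋ = $24,177; SL = ⌊$83,198/6⌋ = $13,866 → take DB $24,177. Book value $84,621.
Year 5: DB = ⌊$84,621 × 200%/9⌋ = $18,804; SL = ⌊$59,021/5⌋ = $11,804 → take DB $18,804. Book value $65,817.
Year 6: DB = ⌊$65,817 × 200%/9⌋ = $14,626; SL = ⌊$40,217/4⌋ = $10,054 → take DB $14,626. Book value $51,191.
Year 7: DB = ⌊$51,191 × 200%/9⌋ = $11,375; SL = ⌊$25,591/3⌋ = $8,530 → take DB $11,375. Book value $39,816.
Year 8: DB = ⌊$39,816 × 200%/9⌋ = $8,848; SL = ⌊$14,216/2⌋ = $7,108 → take DB $8,848. Book value $30,968.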